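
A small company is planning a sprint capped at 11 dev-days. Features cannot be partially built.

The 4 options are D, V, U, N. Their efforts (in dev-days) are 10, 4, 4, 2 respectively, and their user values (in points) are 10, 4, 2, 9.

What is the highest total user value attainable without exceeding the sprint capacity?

15

Take V, U, and N: effort 4 + 4 + 2 = 10 ≤ 11, user value 4 + 2 + 9 = 15.
No other feasible combination does better.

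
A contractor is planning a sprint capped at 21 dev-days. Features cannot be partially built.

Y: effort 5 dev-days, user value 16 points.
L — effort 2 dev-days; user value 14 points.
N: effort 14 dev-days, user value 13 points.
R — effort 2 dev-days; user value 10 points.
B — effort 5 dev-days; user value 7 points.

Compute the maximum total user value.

Y + L + R + B: effort 5 + 2 + 2 + 5 = 14 ≤ 21, user value 16 + 14 + 10 + 7 = 47.
Y + L + R: effort 5 + 2 + 2 = 9 ≤ 21, user value 16 + 14 + 10 = 40.
Y + L + N: effort 5 + 2 + 14 = 21 ≤ 21, user value 16 + 14 + 13 = 43.
Best is Y, L, R, and B with total user value 47.

47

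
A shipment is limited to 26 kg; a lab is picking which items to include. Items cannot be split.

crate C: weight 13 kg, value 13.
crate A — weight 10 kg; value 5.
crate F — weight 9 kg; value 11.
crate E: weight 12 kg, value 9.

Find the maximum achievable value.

Take crate C and crate F: weight 13 + 9 = 22 ≤ 26, value 13 + 11 = 24.
No other feasible combination does better.

24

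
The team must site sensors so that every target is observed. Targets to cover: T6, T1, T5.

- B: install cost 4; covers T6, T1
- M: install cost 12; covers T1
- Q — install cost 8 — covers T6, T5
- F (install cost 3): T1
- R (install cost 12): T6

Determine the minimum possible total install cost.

11

Choose Q and F: together they cover T6, T1, T5 — every target.
Total install cost: 8 + 3 = 11.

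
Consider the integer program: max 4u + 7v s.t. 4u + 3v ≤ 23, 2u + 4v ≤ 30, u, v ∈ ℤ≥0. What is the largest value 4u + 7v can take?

(u,v)=(0,7) is feasible, giving 49.
(u,v)=(1,6) is feasible, giving 46.
No feasible integer point exceeds 49.

49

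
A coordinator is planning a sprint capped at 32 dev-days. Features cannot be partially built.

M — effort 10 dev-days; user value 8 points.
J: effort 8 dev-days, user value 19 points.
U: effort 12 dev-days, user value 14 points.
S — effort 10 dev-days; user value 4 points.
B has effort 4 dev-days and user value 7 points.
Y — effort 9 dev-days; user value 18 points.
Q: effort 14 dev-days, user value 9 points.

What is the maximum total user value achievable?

52

M + J + B + Y: effort 10 + 8 + 4 + 9 = 31 ≤ 32, user value 8 + 19 + 7 + 18 = 52.
J + U + Y: effort 8 + 12 + 9 = 29 ≤ 32, user value 19 + 14 + 18 = 51.
J + S + B + Y: effort 8 + 10 + 4 + 9 = 31 ≤ 32, user value 19 + 4 + 7 + 18 = 48.
Best is M, J, B, and Y with total user value 52.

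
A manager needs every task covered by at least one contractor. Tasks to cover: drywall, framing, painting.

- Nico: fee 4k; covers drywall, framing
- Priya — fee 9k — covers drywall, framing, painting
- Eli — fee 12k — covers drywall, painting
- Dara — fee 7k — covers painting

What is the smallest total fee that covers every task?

Priya alone covers drywall, framing, painting — every task.
Total fee: 9.

9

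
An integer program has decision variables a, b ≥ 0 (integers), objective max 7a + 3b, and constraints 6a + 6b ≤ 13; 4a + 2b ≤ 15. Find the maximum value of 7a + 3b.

14

Relaxing integrality, the LP optimum is 15.17 at (a,b) = (2.17, 0), which is not an integer point.
(a,b)=(2,0): 6·2+6·0=12≤13, 4·2+2·0=8≤15, objective 14.
(a,b)=(1,1): 6·1+6·1=12≤13, 4·1+2·1=6≤15, objective 10.
(a,b)=(1,0): 6·1+6·0=6≤13, 4·1+2·0=4≤15, objective 7.
The best lattice point is (2,0), giving 14.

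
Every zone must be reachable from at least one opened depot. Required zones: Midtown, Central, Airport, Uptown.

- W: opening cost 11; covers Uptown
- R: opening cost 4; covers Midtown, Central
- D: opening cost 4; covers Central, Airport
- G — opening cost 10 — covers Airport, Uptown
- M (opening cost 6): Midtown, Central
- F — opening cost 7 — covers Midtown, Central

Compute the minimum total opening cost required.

The greedy cost-per-new-zone heuristic would pick R, D, and G for 18, but a cheaper cover exists.
Choose R and G: together they cover Midtown, Central, Airport, Uptown — every zone.
Total opening cost: 4 + 10 = 14.
No cover costs less than 14.

14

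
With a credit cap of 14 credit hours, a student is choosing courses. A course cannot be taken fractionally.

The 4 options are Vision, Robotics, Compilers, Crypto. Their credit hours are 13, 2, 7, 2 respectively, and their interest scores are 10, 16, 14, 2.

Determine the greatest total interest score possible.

32

Allowing fractional choices, the relaxed optimum would be about 34.3, but courses are indivisible.
Robotics + Compilers: credit hours 2 + 7 = 9 ≤ 14, interest score 16 + 14 = 30.
Robotics + Compilers + Crypto: credit hours 2 + 7 + 2 = 11 ≤ 14, interest score 16 + 14 + 2 = 32.
Robotics + Crypto: credit hours 2 + 2 = 4 ≤ 14, interest score 16 + 2 = 18.
Best is Robotics, Compilers, and Crypto with total interest score 32.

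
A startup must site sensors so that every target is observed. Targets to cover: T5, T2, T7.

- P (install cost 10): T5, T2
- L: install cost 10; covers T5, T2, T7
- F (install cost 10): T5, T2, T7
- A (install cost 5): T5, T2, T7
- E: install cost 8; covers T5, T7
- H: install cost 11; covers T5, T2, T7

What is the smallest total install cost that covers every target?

A alone covers T5, T2, T7 — every target.
Total install cost: 5.
No cover costs less than 5.

5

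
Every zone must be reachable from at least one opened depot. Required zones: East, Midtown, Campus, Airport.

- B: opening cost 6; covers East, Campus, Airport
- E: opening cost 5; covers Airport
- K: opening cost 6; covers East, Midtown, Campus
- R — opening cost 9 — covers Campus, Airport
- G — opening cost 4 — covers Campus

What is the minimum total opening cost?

11

Choose E and K: together they cover East, Midtown, Campus, Airport — every zone.
Total opening cost: 5 + 6 = 11.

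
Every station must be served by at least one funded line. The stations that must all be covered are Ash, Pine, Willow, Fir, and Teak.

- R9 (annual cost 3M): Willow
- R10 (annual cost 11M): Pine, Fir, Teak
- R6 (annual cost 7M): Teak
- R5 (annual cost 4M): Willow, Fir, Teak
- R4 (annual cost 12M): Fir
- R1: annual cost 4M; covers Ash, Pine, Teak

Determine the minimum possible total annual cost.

8

Choose R5 and R1: together they cover Ash, Pine, Willow, Fir, Teak — every station.
Total annual cost: 4 + 4 = 8.
No cover costs less than 8.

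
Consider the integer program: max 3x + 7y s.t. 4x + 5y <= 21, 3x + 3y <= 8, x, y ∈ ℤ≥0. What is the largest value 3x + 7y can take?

14

(x,y)=(0,2): 4·0+5·2=10≤21, 3·0+3·2=6≤8, objective 14.
(x,y)=(1,1): 4·1+5·1=9≤21, 3·1+3·1=6≤8, objective 10.
(x,y)=(0,1): 4·0+5·1=5≤21, 3·0+3·1=3≤8, objective 7.
The best lattice point is (0,2), giving 14.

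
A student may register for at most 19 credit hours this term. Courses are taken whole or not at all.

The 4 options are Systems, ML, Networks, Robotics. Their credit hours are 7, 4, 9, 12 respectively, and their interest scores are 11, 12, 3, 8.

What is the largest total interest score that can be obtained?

23

Allowing fractional choices, the relaxed optimum would be about 28.3, but courses are indivisible.
ML + Robotics: credit hours 4 + 12 = 16 ≤ 19, interest score 12 + 8 = 20.
Systems + ML: credit hours 7 + 4 = 11 ≤ 19, interest score 11 + 12 = 23.
Best is Systems and ML with total interest score 23.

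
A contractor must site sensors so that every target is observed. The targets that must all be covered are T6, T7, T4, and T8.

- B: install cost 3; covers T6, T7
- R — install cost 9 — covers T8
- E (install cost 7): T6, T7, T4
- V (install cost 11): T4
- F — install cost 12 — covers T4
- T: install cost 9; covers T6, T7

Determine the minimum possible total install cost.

The greedy cost-per-new-target heuristic would pick B, E, and R for 19, but a cheaper cover exists.
Choose R and E: together they cover T6, T7, T4, T8 — every target.
Total install cost: 9 + 7 = 16.
No cover costs less than 16.

16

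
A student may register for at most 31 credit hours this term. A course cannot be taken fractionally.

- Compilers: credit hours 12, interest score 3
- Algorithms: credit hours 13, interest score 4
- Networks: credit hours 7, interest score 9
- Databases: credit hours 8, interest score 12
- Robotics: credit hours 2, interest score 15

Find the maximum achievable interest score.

40

Take Algorithms, Networks, Databases, and Robotics: credit hours 13 + 7 + 8 + 2 = 30 ≤ 31, interest score 4 + 9 + 12 + 15 = 40.
No other feasible combination does better.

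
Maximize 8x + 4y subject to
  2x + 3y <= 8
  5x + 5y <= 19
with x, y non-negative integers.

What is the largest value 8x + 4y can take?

24

(x,y)=(3,0): 2·3+3·0=6≤8, 5·3+5·0=15≤19, objective 24.
(x,y)=(2,1): 2·2+3·1=7≤8, 5·2+5·1=15≤19, objective 20.
(x,y)=(2,0): 2·2+3·0=4≤8, 5·2+5·0=10≤19, objective 16.
Maximum is 24 at (x,y)=(3,0).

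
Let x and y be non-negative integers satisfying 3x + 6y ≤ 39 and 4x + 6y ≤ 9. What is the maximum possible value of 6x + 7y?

(x,y)=(2,0): 3·2+6·0=6≤39, 4·2+6·0=8≤9, objective 12.
(x,y)=(1,0): 3·1+6·0=3≤39, 4·1+6·0=4≤9, objective 6.
Maximum is 12 at (x,y)=(2,0).

12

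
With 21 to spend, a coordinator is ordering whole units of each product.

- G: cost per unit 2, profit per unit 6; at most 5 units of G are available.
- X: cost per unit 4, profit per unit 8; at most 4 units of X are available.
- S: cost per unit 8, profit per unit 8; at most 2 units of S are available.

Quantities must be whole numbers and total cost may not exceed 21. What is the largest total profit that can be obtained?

G has the best ratio (6/2); taking only G gives at most 5×6 = 30 (stopped by the supply cap of 5).
Mixing does better — 4×G and 3×X: cost 20 ≤ 21, profit 4·6 + 3·8 = 48.

48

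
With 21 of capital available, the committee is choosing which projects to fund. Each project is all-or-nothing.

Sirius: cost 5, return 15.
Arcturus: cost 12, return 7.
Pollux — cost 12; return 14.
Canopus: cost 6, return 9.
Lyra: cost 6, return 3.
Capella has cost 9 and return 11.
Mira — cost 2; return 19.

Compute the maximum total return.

This is an integer program with binary decision variables.
Allowing fractional choices, the relaxed optimum would be about 52.8, but projects are indivisible.
Sirius + Pollux + Mira: cost 5 + 12 + 2 = 19 ≤ 21, return 15 + 14 + 19 = 48.
Sirius + Capella + Mira: cost 5 + 9 + 2 = 16 ≤ 21, return 15 + 11 + 19 = 45.
Sirius + Canopus + Lyra + Mira: cost 5 + 6 + 6 + 2 = 19 ≤ 21, return 15 + 9 + 3 + 19 = 46.
Best is Sirius, Pollux, and Mira with total return 48.

48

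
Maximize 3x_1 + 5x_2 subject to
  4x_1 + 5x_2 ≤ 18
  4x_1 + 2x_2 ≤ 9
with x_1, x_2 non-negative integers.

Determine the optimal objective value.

15

(x_1,x_2)=(0,3) is feasible, giving 15.
(x_1,x_2)=(1,2) is feasible, giving 13.
No feasible integer point exceeds 15.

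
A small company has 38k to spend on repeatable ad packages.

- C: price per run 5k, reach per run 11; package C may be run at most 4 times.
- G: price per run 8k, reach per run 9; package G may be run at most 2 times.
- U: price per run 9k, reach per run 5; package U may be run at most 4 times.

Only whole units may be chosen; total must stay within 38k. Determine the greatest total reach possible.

62

C has the best ratio (11/5); taking only C gives at most 4×11 = 44 (stopped by the supply cap of 4).
Mixing does better — 4×C and 2×G: price 36 ≤ 38, reach 4·11 + 2·9 = 62.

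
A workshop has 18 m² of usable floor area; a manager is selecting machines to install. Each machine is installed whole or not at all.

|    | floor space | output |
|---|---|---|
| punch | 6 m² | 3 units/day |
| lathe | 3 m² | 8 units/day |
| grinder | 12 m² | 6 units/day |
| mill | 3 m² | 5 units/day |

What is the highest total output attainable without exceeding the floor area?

19

This is a 0-1 knapsack instance.
lathe + grinder + mill: floor space 3 + 12 + 3 = 18 ≤ 18, output 8 + 6 + 5 = 19.
punch + lathe + mill: floor space 6 + 3 + 3 = 12 ≤ 18, output 3 + 8 + 5 = 16.
lathe + grinder: floor space 3 + 12 = 15 ≤ 18, output 8 + 6 = 14.
Best is lathe, grinder, and mill with total output 19.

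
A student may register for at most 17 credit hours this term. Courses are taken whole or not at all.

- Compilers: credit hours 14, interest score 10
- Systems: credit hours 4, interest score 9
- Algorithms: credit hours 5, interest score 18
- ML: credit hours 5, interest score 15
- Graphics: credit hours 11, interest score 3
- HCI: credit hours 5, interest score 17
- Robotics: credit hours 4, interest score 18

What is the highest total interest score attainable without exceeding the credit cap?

53

Algorithms + ML + Robotics: credit hours 5 + 5 + 4 = 14 ≤ 17, interest score 18 + 15 + 18 = 51.
Algorithms + HCI + Robotics: credit hours 5 + 5 + 4 = 14 ≤ 17, interest score 18 + 17 + 18 = 53.
ML + HCI + Robotics: credit hours 5 + 5 + 4 = 14 ≤ 17, interest score 15 + 17 + 18 = 50.
Best is Algorithms, HCI, and Robotics with total interest score 53.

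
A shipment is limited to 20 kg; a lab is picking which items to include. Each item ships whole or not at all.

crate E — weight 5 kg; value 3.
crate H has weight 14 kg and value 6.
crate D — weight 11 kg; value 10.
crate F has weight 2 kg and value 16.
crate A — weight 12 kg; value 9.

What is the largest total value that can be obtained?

Take crate E, crate D, and crate F: weight 5 + 11 + 2 = 18 ≤ 20, value 3 + 10 + 16 = 29.
No other feasible combination does better.

29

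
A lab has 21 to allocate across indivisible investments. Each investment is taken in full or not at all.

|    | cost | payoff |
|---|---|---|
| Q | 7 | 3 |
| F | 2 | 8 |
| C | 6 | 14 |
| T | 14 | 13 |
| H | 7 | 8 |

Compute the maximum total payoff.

30

Allowing fractional choices, the relaxed optimum would be about 35.6, but investments are indivisible.
Q + F + C: cost 7 + 2 + 6 = 15 ≤ 21, payoff 3 + 8 + 14 = 25.
C + T: cost 6 + 14 = 20 ≤ 21, payoff 14 + 13 = 27.
F + C + H: cost 2 + 6 + 7 = 15 ≤ 21, payoff 8 + 14 + 8 = 30.
Best is F, C, and H with total payoff 30.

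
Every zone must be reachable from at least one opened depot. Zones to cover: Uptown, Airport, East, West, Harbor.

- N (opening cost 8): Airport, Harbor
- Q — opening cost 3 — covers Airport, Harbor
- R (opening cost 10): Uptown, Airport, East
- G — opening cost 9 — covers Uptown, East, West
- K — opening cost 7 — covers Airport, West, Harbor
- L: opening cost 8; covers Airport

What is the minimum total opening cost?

12

This is an integer covering problem.
Choose Q and G: together they cover Uptown, Airport, East, West, Harbor — every zone.
Total opening cost: 3 + 9 = 12.
No cover costs less than 12.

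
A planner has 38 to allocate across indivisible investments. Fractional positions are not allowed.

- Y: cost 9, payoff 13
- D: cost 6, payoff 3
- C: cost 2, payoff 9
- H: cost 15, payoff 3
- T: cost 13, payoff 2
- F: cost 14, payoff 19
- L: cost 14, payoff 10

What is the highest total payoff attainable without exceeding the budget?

Allowing fractional choices, the relaxed optimum would be about 50.3, but investments are indivisible.
Y + C + T + F: cost 9 + 2 + 13 + 14 = 38 ≤ 38, payoff 13 + 9 + 2 + 19 = 43.
Y + D + C + F: cost 9 + 6 + 2 + 14 = 31 ≤ 38, payoff 13 + 3 + 9 + 19 = 44.
Best is Y, D, C, and F with total payoff 44.

44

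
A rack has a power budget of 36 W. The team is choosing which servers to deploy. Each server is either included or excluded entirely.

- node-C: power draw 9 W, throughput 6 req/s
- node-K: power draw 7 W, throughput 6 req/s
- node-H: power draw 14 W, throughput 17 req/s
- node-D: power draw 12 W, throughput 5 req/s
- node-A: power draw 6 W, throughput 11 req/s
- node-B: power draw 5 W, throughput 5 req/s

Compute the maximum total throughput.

Allowing fractional choices, the relaxed optimum would be about 41.7, but servers are indivisible.
node-K + node-H + node-A + node-B: power draw 7 + 14 + 6 + 5 = 32 ≤ 36, throughput 6 + 17 + 11 + 5 = 39.
node-C + node-H + node-A + node-B: power draw 9 + 14 + 6 + 5 = 34 ≤ 36, throughput 6 + 17 + 11 + 5 = 39.
node-C + node-K + node-H + node-A: power draw 9 + 7 + 14 + 6 = 36 ≤ 36, throughput 6 + 6 + 17 + 11 = 40.
Best is node-C, node-K, node-H, and node-A with total throughput 40.

40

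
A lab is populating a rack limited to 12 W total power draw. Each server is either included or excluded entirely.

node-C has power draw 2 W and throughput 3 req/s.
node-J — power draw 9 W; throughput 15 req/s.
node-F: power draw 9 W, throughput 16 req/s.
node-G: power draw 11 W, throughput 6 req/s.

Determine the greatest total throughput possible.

19

node-C + node-F: power draw 2 + 9 = 11 ≤ 12, throughput 3 + 16 = 19.
node-C + node-J: power draw 2 + 9 = 11 ≤ 12, throughput 3 + 15 = 18.
node-F: power draw 9 ≤ 12, throughput 16.
Best is node-C and node-F with total throughput 19.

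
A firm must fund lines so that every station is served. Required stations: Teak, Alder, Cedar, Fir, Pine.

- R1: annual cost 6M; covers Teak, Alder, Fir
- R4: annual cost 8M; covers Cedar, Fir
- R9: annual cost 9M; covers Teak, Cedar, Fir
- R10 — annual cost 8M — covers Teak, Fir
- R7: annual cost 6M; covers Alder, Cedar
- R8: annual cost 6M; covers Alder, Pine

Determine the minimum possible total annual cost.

15

The greedy cost-per-new-station heuristic would pick R1, R7, and R8 for 18, but a cheaper cover exists.
Choose R9 and R8: together they cover Teak, Alder, Cedar, Fir, Pine — every station.
Total annual cost: 9 + 6 = 15.
No cover costs less than 15.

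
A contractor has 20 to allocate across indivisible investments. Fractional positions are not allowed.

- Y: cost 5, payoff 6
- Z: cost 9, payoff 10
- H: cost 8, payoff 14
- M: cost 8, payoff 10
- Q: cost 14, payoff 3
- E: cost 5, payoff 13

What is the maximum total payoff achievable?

Treat it as a binary knapsack problem.
Take Y, H, and E: cost 5 + 8 + 5 = 18 ≤ 20, payoff 6 + 14 + 13 = 33.
No other feasible combination does better.

33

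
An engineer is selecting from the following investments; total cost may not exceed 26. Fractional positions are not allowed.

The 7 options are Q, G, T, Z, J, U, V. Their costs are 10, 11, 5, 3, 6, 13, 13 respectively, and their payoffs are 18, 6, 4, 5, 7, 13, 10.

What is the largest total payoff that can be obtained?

Treat it as a binary knapsack problem.
Take Q, Z, and U: cost 10 + 3 + 13 = 26 ≤ 26, payoff 18 + 5 + 13 = 36.
No other feasible combination does better.

36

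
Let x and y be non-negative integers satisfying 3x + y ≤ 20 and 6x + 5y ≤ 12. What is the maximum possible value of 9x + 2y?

(x,y)=(2,0): 3·2+1·0=6≤20, 6·2+5·0=12≤12, objective 18.
(x,y)=(1,1): 3·1+1·1=4≤20, 6·1+5·1=11≤12, objective 11.
(x,y)=(1,0): 3·1+1·0=3≤20, 6·1+5·0=6≤12, objective 9.
Maximum is 18 at (x,y)=(2,0).

18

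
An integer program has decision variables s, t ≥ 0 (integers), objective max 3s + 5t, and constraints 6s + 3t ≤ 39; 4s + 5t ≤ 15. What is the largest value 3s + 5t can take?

15

(s,t)=(0,3): 6·0+3·3=9≤39, 4·0+5·3=15≤15, objective 15.
(s,t)=(1,2): 6·1+3·2=12≤39, 4·1+5·2=14≤15, objective 13.
(s,t)=(0,2): 6·0+3·2=6≤39, 4·0+5·2=10≤15, objective 10.
No feasible integer point exceeds 15.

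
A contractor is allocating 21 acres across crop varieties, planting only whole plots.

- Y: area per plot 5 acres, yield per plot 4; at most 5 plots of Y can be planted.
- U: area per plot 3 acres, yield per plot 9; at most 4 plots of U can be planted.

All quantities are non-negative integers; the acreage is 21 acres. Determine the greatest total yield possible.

40

U has the best ratio (9/3); taking only U gives at most 4×9 = 36 (stopped by the supply cap of 4).
Mixing does better — 1×Y and 4×U: area 17 ≤ 21, yield 1·4 + 4·9 = 40.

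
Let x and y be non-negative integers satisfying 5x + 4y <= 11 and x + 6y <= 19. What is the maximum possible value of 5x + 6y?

12

The continuous relaxation peaks at (0, 2.75) with value 16.50; rounding to a feasible lattice point costs some objective.
(x,y)=(0,2): 5·0+4·2=8≤11, 1·0+6·2=12≤19, objective 12.
(x,y)=(1,1): 5·1+4·1=9≤11, 1·1+6·1=7≤19, objective 11.
(x,y)=(0,1): 5·0+4·1=4≤11, 1·0+6·1=6≤19, objective 6.
No feasible integer point exceeds 12.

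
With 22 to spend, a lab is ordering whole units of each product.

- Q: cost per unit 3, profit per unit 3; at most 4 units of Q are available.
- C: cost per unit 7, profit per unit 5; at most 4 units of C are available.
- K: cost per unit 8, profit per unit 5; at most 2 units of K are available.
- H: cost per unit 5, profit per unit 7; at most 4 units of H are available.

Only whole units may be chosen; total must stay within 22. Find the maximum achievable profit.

28

H has the best ratio (7/5); taking only H gives at most 4×7 = 28 (stopped by the cost limit).
Optimal: 4×H: cost 20 ≤ 22, profit 4·7 = 28.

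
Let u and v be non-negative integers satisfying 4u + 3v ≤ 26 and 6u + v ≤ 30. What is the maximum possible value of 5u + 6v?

Relaxing integrality, the LP optimum is 52.00 at (u,v) = (0, 8.67), which is not an integer point.
(u,v)=(0,8): 4·0+3·8=24≤26, 6·0+1·8=8≤30, objective 48.
(u,v)=(1,7): 4·1+3·7=25≤26, 6·1+1·7=13≤30, objective 47.
Maximum is 48 at (u,v)=(0,8).

48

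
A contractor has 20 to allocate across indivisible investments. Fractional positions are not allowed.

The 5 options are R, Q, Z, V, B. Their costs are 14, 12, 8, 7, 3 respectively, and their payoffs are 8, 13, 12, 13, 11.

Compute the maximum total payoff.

36

Z + V: cost 8 + 7 = 15 ≤ 20, payoff 12 + 13 = 25.
Z + V + B: cost 8 + 7 + 3 = 18 ≤ 20, payoff 12 + 13 + 11 = 36.
Q + V: cost 12 + 7 = 19 ≤ 20, payoff 13 + 13 = 26.
Best is Z, V, and B with total payoff 36.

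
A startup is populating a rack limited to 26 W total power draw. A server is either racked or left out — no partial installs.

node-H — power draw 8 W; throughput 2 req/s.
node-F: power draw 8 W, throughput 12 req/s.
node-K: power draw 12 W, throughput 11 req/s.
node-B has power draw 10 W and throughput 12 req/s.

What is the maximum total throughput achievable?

26

Allowing fractional choices, the relaxed optimum would be about 31.3, but servers are indivisible.
node-F + node-B: power draw 8 + 10 = 18 ≤ 26, throughput 12 + 12 = 24.
node-H + node-F + node-B: power draw 8 + 8 + 10 = 26 ≤ 26, throughput 2 + 12 + 12 = 26.
Best is node-H, node-F, and node-B with total throughput 26.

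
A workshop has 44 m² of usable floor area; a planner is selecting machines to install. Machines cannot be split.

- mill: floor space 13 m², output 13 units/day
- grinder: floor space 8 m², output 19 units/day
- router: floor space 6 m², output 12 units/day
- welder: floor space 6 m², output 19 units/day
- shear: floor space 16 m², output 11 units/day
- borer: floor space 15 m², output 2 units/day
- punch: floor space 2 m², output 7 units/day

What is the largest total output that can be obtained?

Allowing fractional choices, the relaxed optimum would be about 76.2, but machines are indivisible.
grinder + router + welder + shear + punch: floor space 8 + 6 + 6 + 16 + 2 = 38 ≤ 44, output 19 + 12 + 19 + 11 + 7 = 68.
mill + grinder + router + welder + punch: floor space 13 + 8 + 6 + 6 + 2 = 35 ≤ 44, output 13 + 19 + 12 + 19 + 7 = 70.
Best is mill, grinder, router, welder, and punch with total output 70.

70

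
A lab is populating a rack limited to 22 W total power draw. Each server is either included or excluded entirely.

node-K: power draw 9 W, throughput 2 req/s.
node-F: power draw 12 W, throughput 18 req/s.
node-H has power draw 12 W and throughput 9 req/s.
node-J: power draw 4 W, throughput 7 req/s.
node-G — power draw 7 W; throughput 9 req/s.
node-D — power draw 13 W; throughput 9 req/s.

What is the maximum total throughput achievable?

27

node-F + node-J: power draw 12 + 4 = 16 ≤ 22, throughput 18 + 7 = 25.
node-F + node-G: power draw 12 + 7 = 19 ≤ 22, throughput 18 + 9 = 27.
node-K + node-F: power draw 9 + 12 = 21 ≤ 22, throughput 2 + 18 = 20.
Best is node-F and node-G with total throughput 27.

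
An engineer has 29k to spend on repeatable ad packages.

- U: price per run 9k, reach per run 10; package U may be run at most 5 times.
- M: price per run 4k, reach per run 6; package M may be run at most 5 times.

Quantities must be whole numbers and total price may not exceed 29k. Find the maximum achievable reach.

M has the best ratio (6/4); taking only M gives at most 5×6 = 30 (stopped by the supply cap of 5).
Mixing does better — 1×U and 5×M: price 29 ≤ 29, reach 1·10 + 5·6 = 40.

40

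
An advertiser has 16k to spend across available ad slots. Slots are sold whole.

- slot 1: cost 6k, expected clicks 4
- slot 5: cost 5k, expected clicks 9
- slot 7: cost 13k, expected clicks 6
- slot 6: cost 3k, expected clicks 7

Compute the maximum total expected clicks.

slot 5 + slot 6: cost 5 + 3 = 8 ≤ 16, expected clicks 9 + 7 = 16.
slot 1 + slot 5: cost 6 + 5 = 11 ≤ 16, expected clicks 4 + 9 = 13.
slot 1 + slot 5 + slot 6: cost 6 + 5 + 3 = 14 ≤ 16, expected clicks 4 + 9 + 7 = 20.
Best is slot 1, slot 5, and slot 6 with total expected clicks 20.

20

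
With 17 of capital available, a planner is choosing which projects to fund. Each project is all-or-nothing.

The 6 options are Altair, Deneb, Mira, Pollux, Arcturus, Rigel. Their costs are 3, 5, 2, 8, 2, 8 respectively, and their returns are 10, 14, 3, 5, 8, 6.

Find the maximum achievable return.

This is a 0-1 knapsack instance.
Allowing fractional choices, the relaxed optimum would be about 38.8, but projects are indivisible.
Altair + Deneb + Mira + Arcturus: cost 3 + 5 + 2 + 2 = 12 ≤ 17, return 10 + 14 + 3 + 8 = 35.
Altair + Deneb + Arcturus: cost 3 + 5 + 2 = 10 ≤ 17, return 10 + 14 + 8 = 32.
Best is Altair, Deneb, Mira, and Arcturus with total return 35.

35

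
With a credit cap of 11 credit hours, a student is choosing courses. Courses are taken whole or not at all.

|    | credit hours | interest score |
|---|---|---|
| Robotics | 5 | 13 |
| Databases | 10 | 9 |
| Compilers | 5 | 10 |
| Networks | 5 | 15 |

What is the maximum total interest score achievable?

This is an integer program with binary decision variables.
Allowing fractional choices, the relaxed optimum would be about 30.0, but courses are indivisible.
Robotics + Networks: credit hours 5 + 5 = 10 ≤ 11, interest score 13 + 15 = 28.
Compilers + Networks: credit hours 5 + 5 = 10 ≤ 11, interest score 10 + 15 = 25.
Best is Robotics and Networks with total interest score 28.

28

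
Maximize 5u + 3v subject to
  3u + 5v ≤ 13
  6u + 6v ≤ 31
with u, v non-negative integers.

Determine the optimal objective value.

20

The continuous relaxation peaks at (4.33, 0) with value 21.67; rounding to a feasible lattice point costs some objective.
(u,v)=(4,0): 3·4+5·0=12≤13, 6·4+6·0=24≤31, objective 20.
(u,v)=(3,0): 3·3+5·0=9≤13, 6·3+6·0=18≤31, objective 15.
The best lattice point is (4,0), giving 20.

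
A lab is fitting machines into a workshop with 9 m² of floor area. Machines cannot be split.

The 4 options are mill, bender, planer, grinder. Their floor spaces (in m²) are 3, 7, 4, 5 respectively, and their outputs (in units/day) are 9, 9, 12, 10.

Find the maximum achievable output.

22

mill + planer: floor space 3 + 4 = 7 ≤ 9, output 9 + 12 = 21.
planer + grinder: floor space 4 + 5 = 9 ≤ 9, output 12 + 10 = 22.
Best is planer and grinder with total output 22.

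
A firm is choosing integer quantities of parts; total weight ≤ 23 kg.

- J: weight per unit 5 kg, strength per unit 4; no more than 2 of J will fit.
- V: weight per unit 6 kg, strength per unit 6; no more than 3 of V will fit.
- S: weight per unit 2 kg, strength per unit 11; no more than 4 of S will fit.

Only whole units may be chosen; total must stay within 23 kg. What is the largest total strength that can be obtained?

56

2×V and 4×S: weight 20 ≤ 23, strength 2·6 + 4·11 = 56.
1×J, 1×V, and 4×S: weight 19 ≤ 23, strength 1·4 + 1·6 + 4·11 = 54.
Best is 56.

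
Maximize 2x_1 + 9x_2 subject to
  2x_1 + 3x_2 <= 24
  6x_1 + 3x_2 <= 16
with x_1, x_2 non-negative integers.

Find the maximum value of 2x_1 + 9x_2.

45

Relaxing integrality, the LP optimum is 48.00 at (x_1,x_2) = (0, 5.33), which is not an integer point.
(x_1,x_2)=(0,5): 2·0+3·5=15≤24, 6·0+3·5=15≤16, objective 45.
(x_1,x_2)=(0,4): 2·0+3·4=12≤24, 6·0+3·4=12≤16, objective 36.
No feasible integer point exceeds 45.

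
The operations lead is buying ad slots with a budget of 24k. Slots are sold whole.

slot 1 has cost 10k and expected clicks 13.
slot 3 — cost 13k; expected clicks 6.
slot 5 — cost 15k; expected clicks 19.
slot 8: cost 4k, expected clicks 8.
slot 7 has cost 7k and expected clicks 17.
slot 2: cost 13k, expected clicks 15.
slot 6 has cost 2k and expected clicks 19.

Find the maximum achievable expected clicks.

57

Treat it as a binary knapsack problem.
Allowing fractional choices, the relaxed optimum would be about 58.3, but ad slots are indivisible.
slot 5 + slot 7 + slot 6: cost 15 + 7 + 2 = 24 ≤ 24, expected clicks 19 + 17 + 19 = 55.
slot 1 + slot 8 + slot 7 + slot 6: cost 10 + 4 + 7 + 2 = 23 ≤ 24, expected clicks 13 + 8 + 17 + 19 = 57.
slot 7 + slot 2 + slot 6: cost 7 + 13 + 2 = 22 ≤ 24, expected clicks 17 + 15 + 19 = 51.
Best is slot 1, slot 8, slot 7, and slot 6 with total expected clicks 57.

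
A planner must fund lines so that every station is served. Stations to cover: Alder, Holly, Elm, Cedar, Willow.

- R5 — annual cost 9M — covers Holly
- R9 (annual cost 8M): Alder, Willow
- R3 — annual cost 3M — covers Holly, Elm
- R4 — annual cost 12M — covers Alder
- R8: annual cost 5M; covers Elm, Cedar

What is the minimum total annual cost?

Choose R9, R3, and R8: together they cover Alder, Holly, Elm, Cedar, Willow — every station.
Total annual cost: 8 + 3 + 5 = 16.
No cover costs less than 16.

16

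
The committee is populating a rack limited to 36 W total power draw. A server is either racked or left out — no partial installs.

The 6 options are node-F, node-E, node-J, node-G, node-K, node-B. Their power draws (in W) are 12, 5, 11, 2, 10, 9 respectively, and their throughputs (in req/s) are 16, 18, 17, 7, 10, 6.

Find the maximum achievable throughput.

node-F + node-E + node-J + node-G: power draw 12 + 5 + 11 + 2 = 30 ≤ 36, throughput 16 + 18 + 17 + 7 = 58.
node-F + node-E + node-J: power draw 12 + 5 + 11 = 28 ≤ 36, throughput 16 + 18 + 17 = 51.
node-E + node-J + node-G + node-K: power draw 5 + 11 + 2 + 10 = 28 ≤ 36, throughput 18 + 17 + 7 + 10 = 52.
Best is node-F, node-E, node-J, and node-G with total throughput 58.

58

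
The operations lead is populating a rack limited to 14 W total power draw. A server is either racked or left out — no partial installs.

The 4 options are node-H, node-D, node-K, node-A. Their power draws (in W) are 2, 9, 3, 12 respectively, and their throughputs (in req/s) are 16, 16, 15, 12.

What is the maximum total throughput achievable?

47

Take node-H, node-D, and node-K: power draw 2 + 9 + 3 = 14 ≤ 14, throughput 16 + 16 + 15 = 47.
No other feasible combination does better.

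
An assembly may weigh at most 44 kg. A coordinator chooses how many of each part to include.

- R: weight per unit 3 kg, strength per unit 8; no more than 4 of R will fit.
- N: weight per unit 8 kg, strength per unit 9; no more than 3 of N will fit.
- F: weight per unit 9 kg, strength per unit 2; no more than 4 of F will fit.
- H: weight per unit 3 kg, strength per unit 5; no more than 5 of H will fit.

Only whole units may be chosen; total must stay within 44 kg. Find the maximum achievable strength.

75

4×R, 2×N, and 4×H: weight 40 ≤ 44, strength 4·8 + 2·9 + 4·5 = 70.
4×R, 2×N, and 5×H: weight 43 ≤ 44, strength 4·8 + 2·9 + 5·5 = 75.
Best is 75.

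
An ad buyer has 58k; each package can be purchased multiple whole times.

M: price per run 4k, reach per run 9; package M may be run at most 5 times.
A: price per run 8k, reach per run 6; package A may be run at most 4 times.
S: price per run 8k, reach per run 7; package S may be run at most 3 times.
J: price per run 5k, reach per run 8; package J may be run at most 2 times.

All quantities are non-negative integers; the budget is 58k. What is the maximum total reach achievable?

M has the best ratio (9/4); taking only M gives at most 5×9 = 45 (stopped by the supply cap of 5).
Mixing does better — 5×M, 3×S, and 2×J: price 54 ≤ 58, reach 5·9 + 3·7 + 2·8 = 82.

82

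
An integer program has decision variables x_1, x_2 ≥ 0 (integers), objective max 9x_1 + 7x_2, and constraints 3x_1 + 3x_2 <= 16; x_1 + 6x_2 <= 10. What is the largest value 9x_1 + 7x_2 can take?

(x_1,x_2)=(5,0): 3·5+3·0=15≤16, 1·5+6·0=5≤10, objective 45.
(x_1,x_2)=(4,1): 3·4+3·1=15≤16, 1·4+6·1=10≤10, objective 43.
No feasible integer point exceeds 45.

45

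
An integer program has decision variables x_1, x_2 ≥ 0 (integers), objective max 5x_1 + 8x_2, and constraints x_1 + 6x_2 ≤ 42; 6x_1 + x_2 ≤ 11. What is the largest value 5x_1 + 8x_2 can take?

The continuous relaxation peaks at (0.686, 6.89) with value 58.51; rounding to a feasible lattice point costs some objective.
(x_1,x_2)=(0,7): 1·0+6·7=42≤42, 6·0+1·7=7≤11, objective 56.
(x_1,x_2)=(0,6): 1·0+6·6=36≤42, 6·0+1·6=6≤11, objective 48.
(x_1,x_2)=(1,5): 1·1+6·5=31≤42, 6·1+1·5=11≤11, objective 45.
Maximum is 56 at (x_1,x_2)=(0,7).

56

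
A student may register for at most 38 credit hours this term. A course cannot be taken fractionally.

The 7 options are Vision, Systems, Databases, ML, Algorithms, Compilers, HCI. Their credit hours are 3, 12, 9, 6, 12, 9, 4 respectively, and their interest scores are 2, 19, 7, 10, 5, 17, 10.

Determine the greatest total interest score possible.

This is a 0-1 knapsack instance.
Allowing fractional choices, the relaxed optimum would be about 61.4, but courses are indivisible.
Vision + Systems + Databases + Compilers + HCI: credit hours 3 + 12 + 9 + 9 + 4 = 37 ≤ 38, interest score 2 + 19 + 7 + 17 + 10 = 55.
Systems + ML + Compilers + HCI: credit hours 12 + 6 + 9 + 4 = 31 ≤ 38, interest score 19 + 10 + 17 + 10 = 56.
Vision + Systems + ML + Compilers + HCI: credit hours 3 + 12 + 6 + 9 + 4 = 34 ≤ 38, interest score 2 + 19 + 10 + 17 + 10 = 58.
Best is Vision, Systems, ML, Compilers, and HCI with total interest score 58.

58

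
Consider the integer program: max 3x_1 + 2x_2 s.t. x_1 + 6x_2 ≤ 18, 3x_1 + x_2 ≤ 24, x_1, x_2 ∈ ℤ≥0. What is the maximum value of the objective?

24

(x_1,x_2)=(8,0): 1·8+6·0=8≤18, 3·8+1·0=24≤24, objective 24.
(x_1,x_2)=(7,1): 1·7+6·1=13≤18, 3·7+1·1=22≤24, objective 23.
(x_1,x_2)=(6,2): 1·6+6·2=18≤18, 3·6+1·2=20≤24, objective 22.
(x_1,x_2)=(7,0): 1·7+6·0=7≤18, 3·7+1·0=21≤24, objective 21.
The best lattice point is (8,0), giving 24.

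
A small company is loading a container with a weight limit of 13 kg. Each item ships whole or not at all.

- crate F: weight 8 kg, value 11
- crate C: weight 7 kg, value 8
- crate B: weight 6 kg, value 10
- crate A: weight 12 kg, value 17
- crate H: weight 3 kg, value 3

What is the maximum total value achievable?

This is an integer program with binary decision variables.
Take crate C and crate B: weight 7 + 6 = 13 ≤ 13, value 8 + 10 = 18.
No other feasible combination does better.

18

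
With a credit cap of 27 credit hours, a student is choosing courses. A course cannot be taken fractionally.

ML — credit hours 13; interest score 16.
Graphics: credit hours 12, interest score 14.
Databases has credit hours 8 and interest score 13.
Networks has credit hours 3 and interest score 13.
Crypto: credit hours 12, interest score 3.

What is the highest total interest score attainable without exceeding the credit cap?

Treat it as a binary knapsack problem.
ML + Graphics: credit hours 13 + 12 = 25 ≤ 27, interest score 16 + 14 = 30.
ML + Databases + Networks: credit hours 13 + 8 + 3 = 24 ≤ 27, interest score 16 + 13 + 13 = 42.
Graphics + Databases + Networks: credit hours 12 + 8 + 3 = 23 ≤ 27, interest score 14 + 13 + 13 = 40.
Best is ML, Databases, and Networks with total interest score 42.

42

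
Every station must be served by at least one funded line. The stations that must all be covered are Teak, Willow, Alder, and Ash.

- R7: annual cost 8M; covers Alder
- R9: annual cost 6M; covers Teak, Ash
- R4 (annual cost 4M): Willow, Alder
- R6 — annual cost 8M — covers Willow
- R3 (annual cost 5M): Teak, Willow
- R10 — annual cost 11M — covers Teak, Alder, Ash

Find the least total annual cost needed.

10

Choose R9 and R4: together they cover Teak, Willow, Alder, Ash — every station.
Total annual cost: 6 + 4 = 10.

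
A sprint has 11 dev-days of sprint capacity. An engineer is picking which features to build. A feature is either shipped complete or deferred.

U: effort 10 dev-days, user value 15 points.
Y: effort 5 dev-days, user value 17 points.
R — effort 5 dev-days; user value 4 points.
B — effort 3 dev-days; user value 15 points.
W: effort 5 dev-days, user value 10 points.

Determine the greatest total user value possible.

32

Allowing fractional choices, the relaxed optimum would be about 38.0, but features are indivisible.
Y + B: effort 5 + 3 = 8 ≤ 11, user value 17 + 15 = 32.
B + W: effort 3 + 5 = 8 ≤ 11, user value 15 + 10 = 25.
Y + W: effort 5 + 5 = 10 ≤ 11, user value 17 + 10 = 27.
Best is Y and B with total user value 32.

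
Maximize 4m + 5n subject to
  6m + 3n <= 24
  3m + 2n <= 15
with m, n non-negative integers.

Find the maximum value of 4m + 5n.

35

(m,n)=(0,7): 6·0+3·7=21≤24, 3·0+2·7=14≤15, objective 35.
(m,n)=(1,6): 6·1+3·6=24≤24, 3·1+2·6=15≤15, objective 34.
(m,n)=(0,6): 6·0+3·6=18≤24, 3·0+2·6=12≤15, objective 30.
No feasible integer point exceeds 35.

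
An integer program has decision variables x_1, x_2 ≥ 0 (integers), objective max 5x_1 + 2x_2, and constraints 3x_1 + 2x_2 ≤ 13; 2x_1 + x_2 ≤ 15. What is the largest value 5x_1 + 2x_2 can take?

The continuous relaxation peaks at (4.33, 0) with value 21.67; rounding to a feasible lattice point costs some objective.
(x_1,x_2)=(4,0): 3·4+2·0=12≤13, 2·4+1·0=8≤15, objective 20.
(x_1,x_2)=(3,1): 3·3+2·1=11≤13, 2·3+1·1=7≤15, objective 17.
(x_1,x_2)=(3,0): 3·3+2·0=9≤13, 2·3+1·0=6≤15, objective 15.
The best lattice point is (4,0), giving 20.

20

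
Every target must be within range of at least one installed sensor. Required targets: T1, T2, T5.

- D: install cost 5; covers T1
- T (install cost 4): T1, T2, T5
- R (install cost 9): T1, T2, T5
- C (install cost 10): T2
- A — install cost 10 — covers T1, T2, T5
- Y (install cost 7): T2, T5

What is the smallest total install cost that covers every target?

4

T alone covers T1, T2, T5 — every target.
Total install cost: 4.
No cover costs less than 4.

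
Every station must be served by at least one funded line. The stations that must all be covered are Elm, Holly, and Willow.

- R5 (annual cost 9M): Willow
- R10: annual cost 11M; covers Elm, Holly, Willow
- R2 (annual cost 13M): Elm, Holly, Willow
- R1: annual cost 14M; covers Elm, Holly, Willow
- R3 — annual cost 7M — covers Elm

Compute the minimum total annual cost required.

R10 alone covers Elm, Holly, Willow — every station.
Total annual cost: 11.
No cover costs less than 11.

11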